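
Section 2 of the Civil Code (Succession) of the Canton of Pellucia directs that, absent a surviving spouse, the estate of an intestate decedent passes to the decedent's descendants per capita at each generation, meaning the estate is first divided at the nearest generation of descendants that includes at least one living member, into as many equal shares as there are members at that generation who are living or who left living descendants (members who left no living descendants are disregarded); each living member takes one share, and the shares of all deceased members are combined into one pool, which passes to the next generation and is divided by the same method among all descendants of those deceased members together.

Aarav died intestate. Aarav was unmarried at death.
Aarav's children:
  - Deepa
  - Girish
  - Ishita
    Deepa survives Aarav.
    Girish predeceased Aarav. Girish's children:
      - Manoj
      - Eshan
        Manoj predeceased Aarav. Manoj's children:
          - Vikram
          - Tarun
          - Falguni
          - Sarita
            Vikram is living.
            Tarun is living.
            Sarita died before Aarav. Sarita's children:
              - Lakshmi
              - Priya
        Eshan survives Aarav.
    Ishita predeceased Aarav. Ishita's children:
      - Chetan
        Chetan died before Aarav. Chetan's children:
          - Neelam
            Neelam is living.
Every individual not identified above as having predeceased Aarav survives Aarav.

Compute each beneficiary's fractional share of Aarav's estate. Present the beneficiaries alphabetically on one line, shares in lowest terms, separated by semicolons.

Deepa 1/3; Eshan 2/9; Falguni 4/45; Lakshmi 2/45; Neelam 4/45; Priya 2/45; Tarun 4/45; Vikram 4/45

There is no surviving spouse, so the entire estate passes to Aarav's descendants per capita at each generation.
At generation 1 (Deepa, Girish, Ishita) there are 3 shares of (1)/3 = 1/3 each.
Living: Deepa — each takes 1/3.
Deceased: Girish and Ishita. Their combined 2/3 is pooled and carried to generation 2.
At generation 2 (Manoj, Eshan, Chetan) there are 3 shares of (2/3)/3 = 2/9 each.
Living: Eshan — each takes 2/9.
Deceased: Manoj and Chetan. Their combined 4/9 is pooled and carried to generation 3.
At generation 3 (Vikram, Tarun, Falguni, Sarita, Neelam) there are 5 shares of (4/9)/5 = 4/45 each.
Living: Vikram, Tarun, Falguni, and Neelam — each takes 4/45.
Deceased: Sarita. That 4/45 share is carried to generation 4.
At generation 4 (Lakshmi, Priya) there are 2 shares of (4/45)/2 = 2/45 each.
Living: Lakshmi and Priya — each takes 2/45.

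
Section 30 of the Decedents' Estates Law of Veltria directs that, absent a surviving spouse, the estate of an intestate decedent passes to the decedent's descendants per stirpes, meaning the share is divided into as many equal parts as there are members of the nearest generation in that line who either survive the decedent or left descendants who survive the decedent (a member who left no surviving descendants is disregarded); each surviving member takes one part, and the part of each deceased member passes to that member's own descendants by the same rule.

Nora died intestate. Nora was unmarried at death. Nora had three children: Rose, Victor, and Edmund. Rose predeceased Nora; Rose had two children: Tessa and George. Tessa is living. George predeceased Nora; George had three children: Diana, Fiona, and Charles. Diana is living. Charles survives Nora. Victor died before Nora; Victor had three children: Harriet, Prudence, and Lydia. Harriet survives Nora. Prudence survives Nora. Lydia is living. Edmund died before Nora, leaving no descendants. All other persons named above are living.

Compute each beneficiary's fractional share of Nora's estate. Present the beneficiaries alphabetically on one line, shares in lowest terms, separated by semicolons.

Charles 1/12; Diana 1/12; Fiona 1/12; Harriet 1/6; Lydia 1/6; Prudence 1/6; Tessa 1/4

There is no surviving spouse, so the entire estate passes to Nora's descendants per stirpes.
Edmund left no surviving issue, so that branch lapses and is disregarded.
The estate is divided into 2 equal shares of 1/2 among Rose, Victor.
Rose predeceased; the 1/2 allotted to Rose's branch passes to Rose's issue by representation.
The 1/2 is divided into 2 equal shares of 1/4 among Tessa, George.
Tessa is living and takes 1/4.
George predeceased; the 1/4 allotted to George's branch passes to George's issue by representation.
The 1/4 is divided into 3 equal shares of 1/12 among Diana, Fiona, Charles.
Diana is living and takes 1/12.
Fiona is living and takes 1/12.
Charles is living and takes 1/12.
Victor predeceased; the 1/2 allotted to Victor's branch passes to Victor's issue by representation.
The 1/2 is divided into 3 equal shares of 1/6 among Harriet, Prudence, Lydia.
Harriet is living and takes 1/6.
Prudence is living and takes 1/6.
Lydia is living and takes 1/6.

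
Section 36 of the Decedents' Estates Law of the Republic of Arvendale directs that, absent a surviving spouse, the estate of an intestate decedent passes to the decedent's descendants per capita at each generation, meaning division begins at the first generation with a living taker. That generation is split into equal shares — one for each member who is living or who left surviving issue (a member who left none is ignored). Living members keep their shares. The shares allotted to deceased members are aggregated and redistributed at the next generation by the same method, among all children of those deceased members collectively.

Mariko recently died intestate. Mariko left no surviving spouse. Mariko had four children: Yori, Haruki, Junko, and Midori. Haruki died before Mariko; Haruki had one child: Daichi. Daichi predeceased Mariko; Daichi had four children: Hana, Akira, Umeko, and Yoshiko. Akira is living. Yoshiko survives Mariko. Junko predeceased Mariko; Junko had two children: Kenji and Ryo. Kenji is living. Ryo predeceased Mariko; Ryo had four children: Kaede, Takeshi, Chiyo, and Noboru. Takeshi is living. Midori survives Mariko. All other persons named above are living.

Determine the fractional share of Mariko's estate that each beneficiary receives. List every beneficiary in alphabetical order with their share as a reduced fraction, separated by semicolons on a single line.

There is no surviving spouse, so the entire estate passes to Mariko's descendants per capita at each generation.
At generation 1 (Yori, Haruki, Junko, Midori) there are 4 shares of (1)/4 = 1/4 each.
Living: Yori and Midori — each takes 1/4.
Deceased: Haruki and Junko. Their combined 1/2 is pooled and carried to generation 2.
At generation 2 (Daichi, Kenji, Ryo) there are 3 shares of (1/2)/3 = 1/6 each.
Living: Kenji — each takes 1/6.
Deceased: Daichi and Ryo. Their combined 1/3 is pooled and carried to generation 3.
At generation 3 (Hana, Akira, Umeko, Yoshiko, Kaede, Takeshi, Chiyo, Noboru) there are 8 shares of (1/3)/8 = 1/24 each.
Living: Hana, Akira, Umeko, Yoshiko, Kaede, Takeshi, Chiyo, and Noboru — each takes 1/24.

Akira 1/24; Chiyo 1/24; Hana 1/24; Kaede 1/24; Kenji 1/6; Midori 1/4; Noboru 1/24; Takeshi 1/24; Umeko 1/24; Yori 1/4; Yoshiko 1/24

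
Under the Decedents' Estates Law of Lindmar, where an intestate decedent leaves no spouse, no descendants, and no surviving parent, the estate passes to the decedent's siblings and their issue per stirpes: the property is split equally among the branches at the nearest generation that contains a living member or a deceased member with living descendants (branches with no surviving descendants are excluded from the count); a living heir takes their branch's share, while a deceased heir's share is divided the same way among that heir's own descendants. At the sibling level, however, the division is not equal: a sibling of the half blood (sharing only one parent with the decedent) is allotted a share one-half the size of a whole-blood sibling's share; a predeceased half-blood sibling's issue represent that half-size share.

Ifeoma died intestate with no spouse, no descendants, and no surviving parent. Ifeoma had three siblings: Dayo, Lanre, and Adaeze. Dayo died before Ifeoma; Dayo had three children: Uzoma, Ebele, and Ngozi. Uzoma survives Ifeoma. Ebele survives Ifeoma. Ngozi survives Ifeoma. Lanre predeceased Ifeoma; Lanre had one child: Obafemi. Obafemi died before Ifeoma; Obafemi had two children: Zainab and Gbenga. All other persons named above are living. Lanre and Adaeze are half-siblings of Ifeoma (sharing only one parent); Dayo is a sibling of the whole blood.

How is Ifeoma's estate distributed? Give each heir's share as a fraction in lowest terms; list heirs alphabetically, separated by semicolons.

No spouse, descendants, or parent survives, so the estate passes to Ifeoma's siblings per stirpes.
Half-blood siblings count for one-half the weight of whole-blood siblings at the initial division.
Dividing 1 in proportion to weights (total weight 2): Dayo (weight 1) → 1/2; Lanre (weight 1/2) → 1/4; Adaeze (weight 1/2) → 1/4.
Dayo predeceased; the 1/2 allotted to Dayo's branch passes to Dayo's issue by representation.
The 1/2 is divided into 3 equal shares of 1/6 among Uzoma, Ebele, Ngozi.
Uzoma is living and takes 1/6.
Ebele is living and takes 1/6.
Ngozi is living and takes 1/6.
Lanre predeceased; the 1/4 allotted to Lanre's branch passes to Lanre's issue by representation.
Obafemi's line is the sole branch at this level, so the full 1/4 passes to Obafemi's issue by representation.
The 1/4 is divided into 2 equal shares of 1/8 among Zainab, Gbenga.
Zainab is living and takes 1/8.
Gbenga is living and takes 1/8.
Adaeze is living and takes 1/4.

Adaeze 1/4; Ebele 1/6; Gbenga 1/8; Ngozi 1/6; Uzoma 1/6; Zainab 1/8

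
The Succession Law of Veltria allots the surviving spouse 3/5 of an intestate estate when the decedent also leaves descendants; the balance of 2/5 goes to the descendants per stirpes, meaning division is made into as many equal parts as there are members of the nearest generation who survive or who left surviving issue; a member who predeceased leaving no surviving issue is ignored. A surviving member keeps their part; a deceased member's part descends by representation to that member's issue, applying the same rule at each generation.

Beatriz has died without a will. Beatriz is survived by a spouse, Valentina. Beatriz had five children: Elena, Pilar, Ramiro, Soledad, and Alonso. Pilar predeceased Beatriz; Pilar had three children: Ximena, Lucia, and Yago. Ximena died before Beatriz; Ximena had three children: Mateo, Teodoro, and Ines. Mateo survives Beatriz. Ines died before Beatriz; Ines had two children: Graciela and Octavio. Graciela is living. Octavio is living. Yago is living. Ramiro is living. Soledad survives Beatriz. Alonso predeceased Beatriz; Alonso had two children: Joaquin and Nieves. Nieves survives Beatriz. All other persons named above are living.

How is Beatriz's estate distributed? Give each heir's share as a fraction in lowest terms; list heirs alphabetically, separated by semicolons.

Valentina, as surviving spouse, takes 3/5.
The remaining 2/5 passes to Beatriz's descendants per stirpes.
The 2/5 is divided into 5 equal shares of 2/25 among Elena, Pilar, Ramiro, Soledad, Alonso.
Elena is living and takes 2/25.
Pilar predeceased; the 2/25 allotted to Pilar's branch passes to Pilar's issue by representation.
The 2/25 is divided into 3 equal shares of 2/75 among Ximena, Lucia, Yago.
Ximena predeceased; the 2/75 allotted to Ximena's branch passes to Ximena's issue by representation.
The 2/75 is divided into 3 equal shares of 2/225 among Mateo, Teodoro, Ines.
Mateo is living and takes 2/225.
Teodoro is living and takes 2/225.
Ines predeceased; the 2/225 allotted to Ines's branch passes to Ines's issue by representation.
The 2/225 is divided into 2 equal shares of 1/225 among Graciela, Octavio.
Graciela is living and takes 1/225.
Octavio is living and takes 1/225.
Lucia is living and takes 2/75.
Yago is living and takes 2/75.
Ramiro is living and takes 2/25.
Soledad is living and takes 2/25.
Alonso predeceased; the 2/25 allotted to Alonso's branch passes to Alonso's issue by representation.
The 2/25 is divided into 2 equal shares of 1/25 among Joaquin, Nieves.
Joaquin is living and takes 1/25.
Nieves is living and takes 1/25.

Elena 2/25; Graciela 1/225; Joaquin 1/25; Lucia 2/75; Mateo 2/225; Nieves 1/25; Octavio 1/225; Ramiro 2/25; Soledad 2/25; Teodoro 2/225; Valentina 3/5; Yago 2/75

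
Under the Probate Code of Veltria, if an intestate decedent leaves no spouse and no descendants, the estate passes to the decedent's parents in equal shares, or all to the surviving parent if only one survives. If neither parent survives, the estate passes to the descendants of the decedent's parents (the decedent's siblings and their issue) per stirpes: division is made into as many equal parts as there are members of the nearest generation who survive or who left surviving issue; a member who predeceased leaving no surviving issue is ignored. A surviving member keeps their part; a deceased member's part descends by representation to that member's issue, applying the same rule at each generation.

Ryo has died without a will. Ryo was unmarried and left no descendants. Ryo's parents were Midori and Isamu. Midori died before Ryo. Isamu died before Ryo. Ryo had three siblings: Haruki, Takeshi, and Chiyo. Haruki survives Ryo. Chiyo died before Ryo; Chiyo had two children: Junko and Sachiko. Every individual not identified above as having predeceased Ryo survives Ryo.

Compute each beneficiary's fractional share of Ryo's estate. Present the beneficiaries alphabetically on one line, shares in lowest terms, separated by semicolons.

Neither parent survives and there are no descendants, so the estate passes to Ryo's siblings and their issue per stirpes.
The estate is divided into 3 equal shares of 1/3 among Haruki, Takeshi, Chiyo.
Haruki is living and takes 1/3.
Takeshi is living and takes 1/3.
Chiyo predeceased; the 1/3 allotted to Chiyo's branch passes to Chiyo's issue by representation.
The 1/3 is divided into 2 equal shares of 1/6 among Junko, Sachiko.
Junko is living and takes 1/6.
Sachiko is living and takes 1/6.

Haruki 1/3; Junko 1/6; Sachiko 1/6; Takeshi 1/3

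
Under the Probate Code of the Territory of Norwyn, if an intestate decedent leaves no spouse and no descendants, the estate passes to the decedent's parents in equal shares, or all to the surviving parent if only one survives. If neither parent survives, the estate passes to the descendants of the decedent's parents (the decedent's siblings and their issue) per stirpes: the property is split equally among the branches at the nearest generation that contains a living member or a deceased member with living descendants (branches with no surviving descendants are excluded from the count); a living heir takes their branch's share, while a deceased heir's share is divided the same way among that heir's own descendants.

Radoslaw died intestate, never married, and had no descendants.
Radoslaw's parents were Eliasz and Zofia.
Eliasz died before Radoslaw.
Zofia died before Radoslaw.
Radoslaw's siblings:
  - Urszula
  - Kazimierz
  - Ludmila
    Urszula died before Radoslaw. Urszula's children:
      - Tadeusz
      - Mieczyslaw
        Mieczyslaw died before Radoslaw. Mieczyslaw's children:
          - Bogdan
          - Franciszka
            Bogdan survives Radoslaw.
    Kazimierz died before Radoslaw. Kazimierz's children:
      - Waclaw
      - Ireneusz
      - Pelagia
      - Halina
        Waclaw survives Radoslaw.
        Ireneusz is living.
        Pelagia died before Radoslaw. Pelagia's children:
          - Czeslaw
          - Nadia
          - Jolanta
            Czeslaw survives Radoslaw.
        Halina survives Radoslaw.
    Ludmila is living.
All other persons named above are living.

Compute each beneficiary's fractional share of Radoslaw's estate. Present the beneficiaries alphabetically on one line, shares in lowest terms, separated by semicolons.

Neither parent survives and there are no descendants, so the estate passes to Radoslaw's siblings and their issue per stirpes.
The estate is divided into 3 equal shares of 1/3 among Urszula, Kazimierz, Ludmila.
Urszula predeceased; the 1/3 allotted to Urszula's branch passes to Urszula's issue by representation.
The 1/3 is divided into 2 equal shares of 1/6 among Tadeusz, Mieczyslaw.
Tadeusz is living and takes 1/6.
Mieczyslaw predeceased; the 1/6 allotted to Mieczyslaw's branch passes to Mieczyslaw's issue by representation.
The 1/6 is divided into 2 equal shares of 1/12 among Bogdan, Franciszka.
Bogdan is living and takes 1/12.
Franciszka is living and takes 1/12.
Kazimierz predeceased; the 1/3 allotted to Kazimierz's branch passes to Kazimierz's issue by representation.
The 1/3 is divided into 4 equal shares of 1/12 among Waclaw, Ireneusz, Pelagia, Halina.
Waclaw is living and takes 1/12.
Ireneusz is living and takes 1/12.
Pelagia predeceased; the 1/12 allotted to Pelagia's branch passes to Pelagia's issue by representation.
The 1/12 is divided into 3 equal shares of 1/36 among Czeslaw, Nadia, Jolanta.
Czeslaw is living and takes 1/36.
Nadia is living and takes 1/36.
Jolanta is living and takes 1/36.
Halina is living and takes 1/12.
Ludmila is living and takes 1/3.

Bogdan 1/12; Czeslaw 1/36; Franciszka 1/12; Halina 1/12; Ireneusz 1/12; Jolanta 1/36; Ludmila 1/3; Nadia 1/36; Tadeusz 1/6; Waclaw 1/12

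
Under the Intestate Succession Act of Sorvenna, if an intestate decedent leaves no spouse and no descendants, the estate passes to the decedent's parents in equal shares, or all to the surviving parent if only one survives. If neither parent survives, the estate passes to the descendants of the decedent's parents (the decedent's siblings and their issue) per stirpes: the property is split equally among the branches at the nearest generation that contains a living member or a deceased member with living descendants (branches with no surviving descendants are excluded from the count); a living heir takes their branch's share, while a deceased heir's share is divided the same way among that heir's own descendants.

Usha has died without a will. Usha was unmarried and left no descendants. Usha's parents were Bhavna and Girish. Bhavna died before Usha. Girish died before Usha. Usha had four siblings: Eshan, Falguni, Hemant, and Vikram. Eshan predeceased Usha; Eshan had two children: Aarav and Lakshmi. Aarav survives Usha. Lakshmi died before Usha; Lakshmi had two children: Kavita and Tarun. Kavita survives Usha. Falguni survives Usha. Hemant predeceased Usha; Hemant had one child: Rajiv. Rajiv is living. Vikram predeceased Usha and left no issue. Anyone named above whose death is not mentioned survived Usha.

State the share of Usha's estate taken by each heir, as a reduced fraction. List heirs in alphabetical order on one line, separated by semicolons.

Neither parent survives and there are no descendants, so the estate passes to Usha's siblings and their issue per stirpes.
Vikram left no surviving issue, so that branch lapses and is disregarded.
The estate is divided into 3 equal shares of 1/3 among Eshan, Falguni, Hemant.
Eshan predeceased; the 1/3 allotted to Eshan's branch passes to Eshan's issue by representation.
The 1/3 is divided into 2 equal shares of 1/6 among Aarav, Lakshmi.
Aarav is living and takes 1/6.
Lakshmi predeceased; the 1/6 allotted to Lakshmi's branch passes to Lakshmi's issue by representation.
The 1/6 is divided into 2 equal shares of 1/12 among Kavita, Tarun.
Kavita is living and takes 1/12.
Tarun is living and takes 1/12.
Falguni is living and takes 1/3.
Hemant predeceased; the 1/3 allotted to Hemant's branch passes to Hemant's issue by representation.
Rajiv is the sole taker at this level and receives the full 1/3.

Aarav 1/6; Falguni 1/3; Kavita 1/12; Rajiv 1/3; Tarun 1/12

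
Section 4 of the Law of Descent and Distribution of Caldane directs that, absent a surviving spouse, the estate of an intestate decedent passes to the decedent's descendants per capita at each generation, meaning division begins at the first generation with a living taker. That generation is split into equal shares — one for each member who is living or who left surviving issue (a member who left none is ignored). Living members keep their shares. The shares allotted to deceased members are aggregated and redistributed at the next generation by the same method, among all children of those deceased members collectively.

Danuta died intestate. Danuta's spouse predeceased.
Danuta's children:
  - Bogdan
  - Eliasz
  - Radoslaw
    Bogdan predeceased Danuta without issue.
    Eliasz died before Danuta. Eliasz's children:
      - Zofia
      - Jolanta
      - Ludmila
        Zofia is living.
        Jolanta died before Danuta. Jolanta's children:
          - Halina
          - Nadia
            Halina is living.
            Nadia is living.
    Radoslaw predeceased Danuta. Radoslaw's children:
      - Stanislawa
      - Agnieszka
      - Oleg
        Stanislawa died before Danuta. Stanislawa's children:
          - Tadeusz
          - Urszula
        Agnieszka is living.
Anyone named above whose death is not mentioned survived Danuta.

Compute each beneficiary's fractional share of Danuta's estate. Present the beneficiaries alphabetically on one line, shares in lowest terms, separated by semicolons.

There is no surviving spouse, so the entire estate passes to Danuta's descendants per capita at each generation.
No one at generation 1 (Eliasz, Radoslaw) is living; moving to the next generation.
At generation 2 (Zofia, Jolanta, Ludmila, Stanislawa, Agnieszka, Oleg) there are 6 shares of (1)/6 = 1/6 each.
Living: Zofia, Ludmila, Agnieszka, and Oleg — each takes 1/6.
Deceased: Jolanta and Stanislawa. Their combined 1/3 is pooled and carried to generation 3.
At generation 3 (Halina, Nadia, Tadeusz, Urszula) there are 4 shares of (1/3)/4 = 1/12 each.
Living: Halina, Nadia, Tadeusz, and Urszula — each takes 1/12.

Agnieszka 1/6; Halina 1/12; Ludmila 1/6; Nadia 1/12; Oleg 1/6; Tadeusz 1/12; Urszula 1/12; Zofia 1/6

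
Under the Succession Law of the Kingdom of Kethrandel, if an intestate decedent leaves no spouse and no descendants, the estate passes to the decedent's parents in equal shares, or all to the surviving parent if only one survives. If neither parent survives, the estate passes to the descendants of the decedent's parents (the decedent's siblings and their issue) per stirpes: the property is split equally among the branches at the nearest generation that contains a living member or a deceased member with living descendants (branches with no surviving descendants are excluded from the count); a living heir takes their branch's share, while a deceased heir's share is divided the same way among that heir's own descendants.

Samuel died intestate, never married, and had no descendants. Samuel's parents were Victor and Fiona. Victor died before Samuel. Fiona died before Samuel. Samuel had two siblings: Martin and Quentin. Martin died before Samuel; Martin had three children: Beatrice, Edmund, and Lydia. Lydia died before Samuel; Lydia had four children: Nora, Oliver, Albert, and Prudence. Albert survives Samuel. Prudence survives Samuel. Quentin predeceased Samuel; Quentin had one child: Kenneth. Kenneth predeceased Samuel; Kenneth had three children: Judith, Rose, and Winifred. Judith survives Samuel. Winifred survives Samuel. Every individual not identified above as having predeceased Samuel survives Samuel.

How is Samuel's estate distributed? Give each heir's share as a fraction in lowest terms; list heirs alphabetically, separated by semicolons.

Neither parent survives and there are no descendants, so the estate passes to Samuel's siblings and their issue per stirpes.
The estate is divided into 2 equal shares of 1/2 among Martin, Quentin.
Martin predeceased; the 1/2 allotted to Martin's branch passes to Martin's issue by representation.
The 1/2 is divided into 3 equal shares of 1/6 among Beatrice, Edmund, Lydia.
Beatrice is living and takes 1/6.
Edmund is living and takes 1/6.
Lydia predeceased; the 1/6 allotted to Lydia's branch passes to Lydia's issue by representation.
The 1/6 is divided into 4 equal shares of 1/24 among Nora, Oliver, Albert, Prudence.
Nora is living and takes 1/24.
Oliver is living and takes 1/24.
Albert is living and takes 1/24.
Prudence is living and takes 1/24.
Quentin predeceased; the 1/2 allotted to Quentin's branch passes to Quentin's issue by representation.
Kenneth's line is the sole branch at this level, so the full 1/2 passes to Kenneth's issue by representation.
The 1/2 is divided into 3 equal shares of 1/6 among Judith, Rose, Winifred.
Judith is living and takes 1/6.
Rose is living and takes 1/6.
Winifred is living and takes 1/6.

Albert 1/24; Beatrice 1/6; Edmund 1/6; Judith 1/6; Nora 1/24; Oliver 1/24; Prudence 1/24; Rose 1/6; Winifred 1/6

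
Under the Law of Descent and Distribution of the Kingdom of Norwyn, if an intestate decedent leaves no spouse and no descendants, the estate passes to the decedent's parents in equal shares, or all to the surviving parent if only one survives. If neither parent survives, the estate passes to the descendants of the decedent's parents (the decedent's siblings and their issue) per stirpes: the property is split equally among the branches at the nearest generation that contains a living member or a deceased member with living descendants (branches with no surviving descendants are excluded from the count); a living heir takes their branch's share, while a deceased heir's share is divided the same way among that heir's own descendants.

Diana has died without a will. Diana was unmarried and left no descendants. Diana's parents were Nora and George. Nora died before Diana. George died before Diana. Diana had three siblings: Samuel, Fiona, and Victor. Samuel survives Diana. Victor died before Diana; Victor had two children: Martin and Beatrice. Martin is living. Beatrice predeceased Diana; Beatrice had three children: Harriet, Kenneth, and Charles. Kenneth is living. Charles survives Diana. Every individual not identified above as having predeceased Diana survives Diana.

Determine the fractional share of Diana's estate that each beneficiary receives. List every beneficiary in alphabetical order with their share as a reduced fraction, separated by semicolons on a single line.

Neither parent survives and there are no descendants, so the estate passes to Diana's siblings and their issue per stirpes.
The estate is divided into 3 equal shares of 1/3 among Samuel, Fiona, Victor.
Samuel is living and takes 1/3.
Fiona is living and takes 1/3.
Victor predeceased; the 1/3 allotted to Victor's branch passes to Victor's issue by representation.
The 1/3 is divided into 2 equal shares of 1/6 among Martin, Beatrice.
Martin is living and takes 1/6.
Beatrice predeceased; the 1/6 allotted to Beatrice's branch passes to Beatrice's issue by representation.
The 1/6 is divided into 3 equal shares of 1/18 among Harriet, Kenneth, Charles.
Harriet is living and takes 1/18.
Kenneth is living and takes 1/18.
Charles is living and takes 1/18.

Charles 1/18; Fiona 1/3; Harriet 1/18; Kenneth 1/18; Martin 1/6; Samuel 1/3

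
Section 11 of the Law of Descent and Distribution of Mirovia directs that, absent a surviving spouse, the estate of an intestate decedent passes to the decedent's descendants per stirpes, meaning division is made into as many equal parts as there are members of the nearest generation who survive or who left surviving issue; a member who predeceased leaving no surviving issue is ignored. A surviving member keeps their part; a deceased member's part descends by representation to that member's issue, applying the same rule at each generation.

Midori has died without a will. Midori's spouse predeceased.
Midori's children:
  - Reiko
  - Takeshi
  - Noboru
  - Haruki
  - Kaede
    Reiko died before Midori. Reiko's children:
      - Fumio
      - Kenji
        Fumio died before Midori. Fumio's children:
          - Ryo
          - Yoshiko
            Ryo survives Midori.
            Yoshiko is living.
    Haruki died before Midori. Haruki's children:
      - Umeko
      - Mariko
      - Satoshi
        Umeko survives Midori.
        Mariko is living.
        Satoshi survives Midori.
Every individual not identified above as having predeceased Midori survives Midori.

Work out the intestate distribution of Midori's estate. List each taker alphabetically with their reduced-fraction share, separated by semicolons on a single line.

Kaede 1/5; Kenji 1/10; Mariko 1/15; Noboru 1/5; Ryo 1/20; Satoshi 1/15; Takeshi 1/5; Umeko 1/15; Yoshiko 1/20

There is no surviving spouse, so the entire estate passes to Midori's descendants per stirpes.
The estate is divided into 5 equal shares of 1/5 among Reiko, Takeshi, Noboru, Haruki, Kaede.
Reiko predeceased; the 1/5 allotted to Reiko's branch passes to Reiko's issue by representation.
The 1/5 is divided into 2 equal shares of 1/10 among Fumio, Kenji.
Fumio predeceased; the 1/10 allotted to Fumio's branch passes to Fumio's issue by representation.
The 1/10 is divided into 2 equal shares of 1/20 among Ryo, Yoshiko.
Ryo is living and takes 1/20.
Yoshiko is living and takes 1/20.
Kenji is living and takes 1/10.
Takeshi is living and takes 1/5.
Noboru is living and takes 1/5.
Haruki predeceased; the 1/5 allotted to Haruki's branch passes to Haruki's issue by representation.
The 1/5 is divided into 3 equal shares of 1/15 among Umeko, Mariko, Satoshi.
Umeko is living and takes 1/15.
Mariko is living and takes 1/15.
Satoshi is living and takes 1/15.
Kaede is living and takes 1/5.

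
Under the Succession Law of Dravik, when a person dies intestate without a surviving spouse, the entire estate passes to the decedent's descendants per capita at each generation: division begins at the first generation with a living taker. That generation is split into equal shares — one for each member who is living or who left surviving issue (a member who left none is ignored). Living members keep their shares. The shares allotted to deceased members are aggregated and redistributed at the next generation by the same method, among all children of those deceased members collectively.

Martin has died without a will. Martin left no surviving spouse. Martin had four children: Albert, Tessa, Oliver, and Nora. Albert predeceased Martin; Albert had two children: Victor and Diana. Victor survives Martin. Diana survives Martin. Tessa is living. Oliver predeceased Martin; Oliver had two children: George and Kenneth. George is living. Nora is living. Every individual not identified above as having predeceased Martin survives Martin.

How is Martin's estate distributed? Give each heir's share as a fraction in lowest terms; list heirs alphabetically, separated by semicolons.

Diana 1/8; George 1/8; Kenneth 1/8; Nora 1/4; Tessa 1/4; Victor 1/8

There is no surviving spouse, so the entire estate passes to Martin's descendants per capita at each generation.
At generation 1 (Albert, Tessa, Oliver, Nora) there are 4 shares of (1)/4 = 1/4 each.
Living: Tessa and Nora — each takes 1/4.
Deceased: Albert and Oliver. Their combined 1/2 is pooled and carried to generation 2.
At generation 2 (Victor, Diana, George, Kenneth) there are 4 shares of (1/2)/4 = 1/8 each.
Living: Victor, Diana, George, and Kenneth — each takes 1/8.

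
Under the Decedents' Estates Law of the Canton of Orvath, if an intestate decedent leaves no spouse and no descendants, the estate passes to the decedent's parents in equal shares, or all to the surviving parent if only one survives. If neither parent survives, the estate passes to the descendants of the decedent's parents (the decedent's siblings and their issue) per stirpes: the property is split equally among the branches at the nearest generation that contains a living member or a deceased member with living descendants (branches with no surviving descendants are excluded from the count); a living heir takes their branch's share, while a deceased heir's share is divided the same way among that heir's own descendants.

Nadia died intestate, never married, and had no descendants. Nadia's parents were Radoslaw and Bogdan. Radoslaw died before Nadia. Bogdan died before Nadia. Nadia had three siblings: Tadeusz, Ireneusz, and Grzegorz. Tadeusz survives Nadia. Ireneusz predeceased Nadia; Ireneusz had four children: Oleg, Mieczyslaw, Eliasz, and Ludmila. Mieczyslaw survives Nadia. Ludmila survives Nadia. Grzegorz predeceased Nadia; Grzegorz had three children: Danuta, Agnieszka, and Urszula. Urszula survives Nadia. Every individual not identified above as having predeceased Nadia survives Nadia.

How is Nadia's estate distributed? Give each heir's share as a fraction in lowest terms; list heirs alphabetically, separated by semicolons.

Neither parent survives and there are no descendants, so the estate passes to Nadia's siblings and their issue per stirpes.
The estate is divided into 3 equal shares of 1/3 among Tadeusz, Ireneusz, Grzegorz.
Tadeusz is living and takes 1/3.
Ireneusz predeceased; the 1/3 allotted to Ireneusz's branch passes to Ireneusz's issue by representation.
The 1/3 is divided into 4 equal shares of 1/12 among Oleg, Mieczyslaw, Eliasz, Ludmila.
Oleg is living and takes 1/12.
Mieczyslaw is living and takes 1/12.
Eliasz is living and takes 1/12.
Ludmila is living and takes 1/12.
Grzegorz predeceased; the 1/3 allotted to Grzegorz's branch passes to Grzegorz's issue by representation.
The 1/3 is divided into 3 equal shares of 1/9 among Danuta, Agnieszka, Urszula.
Danuta is living and takes 1/9.
Agnieszka is living and takes 1/9.
Urszula is living and takes 1/9.

Agnieszka 1/9; Danuta 1/9; Eliasz 1/12; Ludmila 1/12; Mieczyslaw 1/12; Oleg 1/12; Tadeusz 1/3; Urszula 1/9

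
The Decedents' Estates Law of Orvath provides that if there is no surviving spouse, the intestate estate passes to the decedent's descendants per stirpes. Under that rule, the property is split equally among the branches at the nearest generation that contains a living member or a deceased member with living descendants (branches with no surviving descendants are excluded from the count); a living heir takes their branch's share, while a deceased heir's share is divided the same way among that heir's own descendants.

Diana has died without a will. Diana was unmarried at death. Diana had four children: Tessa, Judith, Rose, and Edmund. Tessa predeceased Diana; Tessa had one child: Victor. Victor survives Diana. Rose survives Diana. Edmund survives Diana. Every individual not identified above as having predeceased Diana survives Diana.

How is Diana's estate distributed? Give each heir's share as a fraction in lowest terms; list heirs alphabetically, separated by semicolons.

There is no surviving spouse, so the entire estate passes to Diana's descendants per stirpes.
The estate is divided into 4 equal shares of 1/4 among Tessa, Judith, Rose, Edmund.
Tessa predeceased; the 1/4 allotted to Tessa's branch passes to Tessa's issue by representation.
Victor is the sole taker at this level and receives the full 1/4.
Judith is living and takes 1/4.
Rose is living and takes 1/4.
Edmund is living and takes 1/4.

Edmund 1/4; Judith 1/4; Rose 1/4; Victor 1/4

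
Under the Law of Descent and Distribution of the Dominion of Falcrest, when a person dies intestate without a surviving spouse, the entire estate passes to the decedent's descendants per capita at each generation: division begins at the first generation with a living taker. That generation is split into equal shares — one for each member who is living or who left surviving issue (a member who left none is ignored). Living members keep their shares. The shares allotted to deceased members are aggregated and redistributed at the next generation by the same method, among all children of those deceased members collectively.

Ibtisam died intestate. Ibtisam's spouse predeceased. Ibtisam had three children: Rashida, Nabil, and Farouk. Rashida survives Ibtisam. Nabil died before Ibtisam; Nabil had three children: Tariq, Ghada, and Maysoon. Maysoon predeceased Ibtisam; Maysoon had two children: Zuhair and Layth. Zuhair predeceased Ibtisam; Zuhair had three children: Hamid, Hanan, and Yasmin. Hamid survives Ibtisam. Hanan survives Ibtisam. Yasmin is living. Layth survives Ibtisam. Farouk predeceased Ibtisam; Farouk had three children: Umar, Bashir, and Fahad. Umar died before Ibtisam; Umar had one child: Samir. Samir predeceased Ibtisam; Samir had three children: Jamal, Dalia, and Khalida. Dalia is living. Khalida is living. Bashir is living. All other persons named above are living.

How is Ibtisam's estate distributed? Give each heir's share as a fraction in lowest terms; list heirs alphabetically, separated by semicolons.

There is no surviving spouse, so the entire estate passes to Ibtisam's descendants per capita at each generation.
At generation 1 (Rashida, Nabil, Farouk) there are 3 shares of (1)/3 = 1/3 each.
Living: Rashida — each takes 1/3.
Deceased: Nabil and Farouk. Their combined 2/3 is pooled and carried to generation 2.
At generation 2 (Tariq, Ghada, Maysoon, Umar, Bashir, Fahad) there are 6 shares of (2/3)/6 = 1/9 each.
Living: Tariq, Ghada, Bashir, and Fahad — each takes 1/9.
Deceased: Maysoon and Umar. Their combined 2/9 is pooled and carried to generation 3.
At generation 3 (Zuhair, Layth, Samir) there are 3 shares of (2/9)/3 = 2/27 each.
Living: Layth — each takes 2/27.
Deceased: Zuhair and Samir. Their combined 4/27 is pooled and carried to generation 4.
At generation 4 (Hamid, Hanan, Yasmin, Jamal, Dalia, Khalida) there are 6 shares of (4/27)/6 = 2/81 each.
Living: Hamid, Hanan, Yasmin, Jamal, Dalia, and Khalida — each takes 2/81.

Bashir 1/9; Dalia 2/81; Fahad 1/9; Ghada 1/9; Hamid 2/81; Hanan 2/81; Jamal 2/81; Khalida 2/81; Layth 2/27; Rashida 1/3; Tariq 1/9; Yasmin 2/81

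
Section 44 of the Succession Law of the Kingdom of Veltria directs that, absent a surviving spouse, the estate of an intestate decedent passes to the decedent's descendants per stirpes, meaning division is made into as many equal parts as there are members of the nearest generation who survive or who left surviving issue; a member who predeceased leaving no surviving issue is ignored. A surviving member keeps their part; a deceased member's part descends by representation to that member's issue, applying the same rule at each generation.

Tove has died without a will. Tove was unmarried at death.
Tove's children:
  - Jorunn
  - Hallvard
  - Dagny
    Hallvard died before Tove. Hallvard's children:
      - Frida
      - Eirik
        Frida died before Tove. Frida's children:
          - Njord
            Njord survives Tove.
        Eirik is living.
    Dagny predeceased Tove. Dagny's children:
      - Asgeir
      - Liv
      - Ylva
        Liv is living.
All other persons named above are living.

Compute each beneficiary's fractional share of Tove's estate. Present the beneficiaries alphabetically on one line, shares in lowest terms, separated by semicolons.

Asgeir 1/9; Eirik 1/6; Jorunn 1/3; Liv 1/9; Njord 1/6; Ylva 1/9

There is no surviving spouse, so the entire estate passes to Tove's descendants per stirpes.
The estate is divided into 3 equal shares of 1/3 among Jorunn, Hallvard, Dagny.
Jorunn is living and takes 1/3.
Hallvard predeceased; the 1/3 allotted to Hallvard's branch passes to Hallvard's issue by representation.
The 1/3 is divided into 2 equal shares of 1/6 among Frida, Eirik.
Frida predeceased; the 1/6 allotted to Frida's branch passes to Frida's issue by representation.
Njord is the sole taker at this level and receives the full 1/6.
Eirik is living and takes 1/6.
Dagny predeceased; the 1/3 allotted to Dagny's branch passes to Dagny's issue by representation.
The 1/3 is divided into 3 equal shares of 1/9 among Asgeir, Liv, Ylva.
Asgeir is living and takes 1/9.
Liv is living and takes 1/9.
Ylva is living and takes 1/9.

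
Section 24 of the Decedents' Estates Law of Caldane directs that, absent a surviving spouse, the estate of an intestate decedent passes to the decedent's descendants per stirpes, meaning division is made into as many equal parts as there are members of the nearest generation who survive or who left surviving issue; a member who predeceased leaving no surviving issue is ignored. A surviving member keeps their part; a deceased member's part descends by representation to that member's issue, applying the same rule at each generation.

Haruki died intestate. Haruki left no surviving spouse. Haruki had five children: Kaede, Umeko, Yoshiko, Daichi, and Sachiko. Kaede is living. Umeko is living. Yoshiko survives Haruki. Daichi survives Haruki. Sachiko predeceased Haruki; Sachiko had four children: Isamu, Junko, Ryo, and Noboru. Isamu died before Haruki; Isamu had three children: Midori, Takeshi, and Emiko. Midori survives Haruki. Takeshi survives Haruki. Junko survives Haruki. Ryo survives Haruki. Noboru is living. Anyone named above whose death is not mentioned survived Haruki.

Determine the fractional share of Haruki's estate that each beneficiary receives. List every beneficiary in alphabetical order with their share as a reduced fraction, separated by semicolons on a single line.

There is no surviving spouse, so the entire estate passes to Haruki's descendants per stirpes.
The estate is divided into 5 equal shares of 1/5 among Kaede, Umeko, Yoshiko, Daichi, Sachiko.
Kaede is living and takes 1/5.
Umeko is living and takes 1/5.
Yoshiko is living and takes 1/5.
Daichi is living and takes 1/5.
Sachiko predeceased; the 1/5 allotted to Sachiko's branch passes to Sachiko's issue by representation.
The 1/5 is divided into 4 equal shares of 1/20 among Isamu, Junko, Ryo, Noboru.
Isamu predeceased; the 1/20 allotted to Isamu's branch passes to Isamu's issue by representation.
The 1/20 is divided into 3 equal shares of 1/60 among Midori, Takeshi, Emiko.
Midori is living and takes 1/60.
Takeshi is living and takes 1/60.
Emiko is living and takes 1/60.
Junko is living and takes 1/20.
Ryo is living and takes 1/20.
Noboru is living and takes 1/20.

Daichi 1/5; Emiko 1/60; Junko 1/20; Kaede 1/5; Midori 1/60; Noboru 1/20; Ryo 1/20; Takeshi 1/60; Umeko 1/5; Yoshiko 1/5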